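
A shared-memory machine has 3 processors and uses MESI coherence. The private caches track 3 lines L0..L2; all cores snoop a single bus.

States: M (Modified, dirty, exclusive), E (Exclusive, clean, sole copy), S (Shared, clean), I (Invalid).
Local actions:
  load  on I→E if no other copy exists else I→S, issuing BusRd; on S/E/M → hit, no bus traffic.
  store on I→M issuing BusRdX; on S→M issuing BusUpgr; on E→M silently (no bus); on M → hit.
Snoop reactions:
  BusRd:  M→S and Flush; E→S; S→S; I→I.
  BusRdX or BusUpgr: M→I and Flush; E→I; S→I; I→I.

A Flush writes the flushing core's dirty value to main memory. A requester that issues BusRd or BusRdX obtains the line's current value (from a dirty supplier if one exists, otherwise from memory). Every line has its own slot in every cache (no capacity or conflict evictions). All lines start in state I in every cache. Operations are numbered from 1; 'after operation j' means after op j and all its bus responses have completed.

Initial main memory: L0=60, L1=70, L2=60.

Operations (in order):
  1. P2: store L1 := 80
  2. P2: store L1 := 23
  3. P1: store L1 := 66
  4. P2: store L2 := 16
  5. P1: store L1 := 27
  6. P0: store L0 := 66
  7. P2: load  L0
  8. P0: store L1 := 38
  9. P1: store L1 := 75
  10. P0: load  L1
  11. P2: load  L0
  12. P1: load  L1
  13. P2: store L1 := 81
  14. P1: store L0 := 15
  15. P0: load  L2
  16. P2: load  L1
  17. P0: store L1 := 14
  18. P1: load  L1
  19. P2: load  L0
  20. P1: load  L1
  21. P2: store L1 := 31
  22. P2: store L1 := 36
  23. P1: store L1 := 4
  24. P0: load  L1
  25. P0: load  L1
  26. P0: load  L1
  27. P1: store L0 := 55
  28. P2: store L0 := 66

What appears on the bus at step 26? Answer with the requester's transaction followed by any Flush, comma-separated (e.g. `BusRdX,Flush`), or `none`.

  op1 P2: store L1 := 80 → I/I/M on L1; bus BusRdX; mem=70
  op2 P2: store L1 := 23 → I/I/M on L1; bus (none); mem=70
  op3 P1: store L1 := 66 → I/M/I on L1; bus BusRdX Flush; mem=23
  op4 P2: store L2 := 16 → I/I/M on L2; bus BusRdX; mem=60
  op5 P1: store L1 := 27 → I/M/I on L1; bus (none); mem=23
  op6 P0: store L0 := 66 → M/I/I on L0; bus BusRdX; mem=60
  op7 P2: load  L0 → S/I/S on L0; bus BusRd Flush; mem=66
  op8 P0: store L1 := 38 → M/I/I on L1; bus BusRdX Flush; mem=27
  op9 P1: store L1 := 75 → I/M/I on L1; bus BusRdX Flush; mem=38
  op10 P0: load  L1 → S/S/I on L1; bus BusRd Flush; mem=75
  op11 P2: load  L0 → S/I/S on L0; bus (none); mem=66
  op12 P1: load  L1 → S/S/I on L1; bus (none); mem=75
  op13 P2: store L1 := 81 → I/I/M on L1; bus BusRdX; mem=75
  op14 P1: store L0 := 15 → I/M/I on L0; bus BusRdX; mem=66
  op15 P0: load  L2 → S/I/S on L2; bus BusRd Flush; mem=16
  op16 P2: load  L1 → I/I/M on L1; bus (none); mem=75
  op17 P0: store L1 := 14 → M/I/I on L1; bus BusRdX Flush; mem=81
  op18 P1: load  L1 → S/S/I on L1; bus BusRd Flush; mem=14
  op19 P2: load  L0 → I/S/S on L0; bus BusRd Flush; mem=15
  op20 P1: load  L1 → S/S/I on L1; bus (none); mem=14
  op21 P2: store L1 := 31 → I/I/M on L1; bus BusRdX; mem=14
  op22 P2: store L1 := 36 → I/I/M on L1; bus (none); mem=14
  op23 P1: store L1 := 4 → I/M/I on L1; bus BusRdX Flush; mem=36
  op24 P0: load  L1 → S/S/I on L1; bus BusRd Flush; mem=4
  op25 P0: load  L1 → S/S/I on L1; bus (none); mem=4
  op26 P0: load  L1 → S/S/I on L1; bus (none); mem=4
  op27 P1: store L0 := 55 → I/M/I on L0; bus BusUpgr; mem=15
  op28 P2: store L0 := 66 → I/I/M on L0; bus BusRdX Flush; mem=55

bus = none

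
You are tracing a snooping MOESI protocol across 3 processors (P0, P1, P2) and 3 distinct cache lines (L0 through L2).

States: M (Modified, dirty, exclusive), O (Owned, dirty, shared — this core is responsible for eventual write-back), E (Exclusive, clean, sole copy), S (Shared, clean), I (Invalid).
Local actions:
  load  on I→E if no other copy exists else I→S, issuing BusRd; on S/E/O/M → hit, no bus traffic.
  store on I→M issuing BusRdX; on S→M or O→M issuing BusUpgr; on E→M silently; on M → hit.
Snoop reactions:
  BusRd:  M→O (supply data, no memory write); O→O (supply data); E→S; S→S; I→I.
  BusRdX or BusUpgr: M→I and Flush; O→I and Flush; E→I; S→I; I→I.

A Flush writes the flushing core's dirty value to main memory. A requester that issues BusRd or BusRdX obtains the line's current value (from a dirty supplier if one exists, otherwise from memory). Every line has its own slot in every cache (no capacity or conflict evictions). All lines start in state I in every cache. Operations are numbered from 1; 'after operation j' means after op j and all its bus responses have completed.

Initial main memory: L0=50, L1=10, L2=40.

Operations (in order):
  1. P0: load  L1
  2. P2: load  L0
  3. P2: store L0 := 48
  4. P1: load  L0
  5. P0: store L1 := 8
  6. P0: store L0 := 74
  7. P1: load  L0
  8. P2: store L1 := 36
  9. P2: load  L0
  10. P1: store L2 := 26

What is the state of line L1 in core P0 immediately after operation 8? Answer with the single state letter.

[1] P0: load  L1 | P0:E(10), P1:I, P2:I | bus: BusRd
[2] P2: load  L0 | P0:I, P1:I, P2:E(50) | bus: BusRd
[3] P2: store L0 := 48 | P0:I, P1:I, P2:M(48) | bus: none
[4] P1: load  L0 | P0:I, P1:S(48), P2:O(48) | bus: BusRd
[5] P0: store L1 := 8 | P0:M(8), P1:I, P2:I | bus: none
[6] P0: store L0 := 74 | P0:M(74), P1:I, P2:I | bus: BusRdX,Flush
[7] P1: load  L0 | P0:O(74), P1:S(74), P2:I | bus: BusRd
[8] P2: store L1 := 36 | P0:I, P1:I, P2:M(36) | bus: BusRdX,Flush
[9] P2: load  L0 | P0:O(74), P1:S(74), P2:S(74) | bus: BusRd
[10] P1: store L2 := 26 | P0:I, P1:M(26), P2:I | bus: BusRdX

state = I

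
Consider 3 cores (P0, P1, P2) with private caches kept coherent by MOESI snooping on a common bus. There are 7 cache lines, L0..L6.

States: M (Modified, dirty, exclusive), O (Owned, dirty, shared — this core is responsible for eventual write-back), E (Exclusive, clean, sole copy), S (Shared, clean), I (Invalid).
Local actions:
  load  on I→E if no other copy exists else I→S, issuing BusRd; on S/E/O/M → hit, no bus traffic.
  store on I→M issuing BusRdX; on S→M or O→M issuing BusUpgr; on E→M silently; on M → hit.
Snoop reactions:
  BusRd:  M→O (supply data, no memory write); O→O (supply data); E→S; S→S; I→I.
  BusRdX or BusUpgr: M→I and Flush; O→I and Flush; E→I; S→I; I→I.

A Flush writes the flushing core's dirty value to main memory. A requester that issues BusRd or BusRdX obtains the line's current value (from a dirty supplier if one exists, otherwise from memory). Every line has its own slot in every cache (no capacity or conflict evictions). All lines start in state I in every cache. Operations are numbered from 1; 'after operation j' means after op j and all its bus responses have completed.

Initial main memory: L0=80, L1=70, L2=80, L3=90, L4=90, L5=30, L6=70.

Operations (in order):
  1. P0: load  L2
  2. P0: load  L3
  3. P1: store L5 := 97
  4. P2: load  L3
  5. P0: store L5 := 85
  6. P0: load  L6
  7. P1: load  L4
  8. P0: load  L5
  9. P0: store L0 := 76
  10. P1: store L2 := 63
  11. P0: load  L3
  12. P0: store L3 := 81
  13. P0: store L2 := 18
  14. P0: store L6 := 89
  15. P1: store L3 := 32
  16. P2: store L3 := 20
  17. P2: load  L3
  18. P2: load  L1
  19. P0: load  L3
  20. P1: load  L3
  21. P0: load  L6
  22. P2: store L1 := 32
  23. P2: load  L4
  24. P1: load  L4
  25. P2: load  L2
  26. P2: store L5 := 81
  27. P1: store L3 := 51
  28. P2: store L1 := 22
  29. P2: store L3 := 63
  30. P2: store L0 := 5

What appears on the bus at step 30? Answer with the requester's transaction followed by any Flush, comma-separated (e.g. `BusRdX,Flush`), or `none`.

bus = BusRdX,Flush

[1] P0: load  L2 | P0:E(80), P1:I, P2:I | bus: BusRd
[2] P0: load  L3 | P0:E(90), P1:I, P2:I | bus: BusRd
[3] P1: store L5 := 97 | P0:I, P1:M(97), P2:I | bus: BusRdX
[4] P2: load  L3 | P0:S(90), P1:I, P2:S(90) | bus: BusRd
[5] P0: store L5 := 85 | P0:M(85), P1:I, P2:I | bus: BusRdX,Flush
[6] P0: load  L6 | P0:E(70), P1:I, P2:I | bus: BusRd
[7] P1: load  L4 | P0:I, P1:E(90), P2:I | bus: BusRd
[8] P0: load  L5 | P0:M(85), P1:I, P2:I | bus: none
[9] P0: store L0 := 76 | P0:M(76), P1:I, P2:I | bus: BusRdX
[10] P1: store L2 := 63 | P0:I, P1:M(63), P2:I | bus: BusRdX
[11] P0: load  L3 | P0:S(90), P1:I, P2:S(90) | bus: none
[12] P0: store L3 := 81 | P0:M(81), P1:I, P2:I | bus: BusUpgr
[13] P0: store L2 := 18 | P0:M(18), P1:I, P2:I | bus: BusRdX,Flush
[14] P0: store L6 := 89 | P0:M(89), P1:I, P2:I | bus: none
[15] P1: store L3 := 32 | P0:I, P1:M(32), P2:I | bus: BusRdX,Flush
[16] P2: store L3 := 20 | P0:I, P1:I, P2:M(20) | bus: BusRdX,Flush
[17] P2: load  L3 | P0:I, P1:I, P2:M(20) | bus: none
[18] P2: load  L1 | P0:I, P1:I, P2:E(70) | bus: BusRd
[19] P0: load  L3 | P0:S(20), P1:I, P2:O(20) | bus: BusRd
[20] P1: load  L3 | P0:S(20), P1:S(20), P2:O(20) | bus: BusRd
[21] P0: load  L6 | P0:M(89), P1:I, P2:I | bus: none
[22] P2: store L1 := 32 | P0:I, P1:I, P2:M(32) | bus: none
[23] P2: load  L4 | P0:I, P1:S(90), P2:S(90) | bus: BusRd
[24] P1: load  L4 | P0:I, P1:S(90), P2:S(90) | bus: none
[25] P2: load  L2 | P0:O(18), P1:I, P2:S(18) | bus: BusRd
[26] P2: store L5 := 81 | P0:I, P1:I, P2:M(81) | bus: BusRdX,Flush
[27] P1: store L3 := 51 | P0:I, P1:M(51), P2:I | bus: BusUpgr,Flush
[28] P2: store L1 := 22 | P0:I, P1:I, P2:M(22) | bus: none
[29] P2: store L3 := 63 | P0:I, P1:I, P2:M(63) | bus: BusRdX,Flush
[30] P2: store L0 := 5 | P0:I, P1:I, P2:M(5) | bus: BusRdX,Flush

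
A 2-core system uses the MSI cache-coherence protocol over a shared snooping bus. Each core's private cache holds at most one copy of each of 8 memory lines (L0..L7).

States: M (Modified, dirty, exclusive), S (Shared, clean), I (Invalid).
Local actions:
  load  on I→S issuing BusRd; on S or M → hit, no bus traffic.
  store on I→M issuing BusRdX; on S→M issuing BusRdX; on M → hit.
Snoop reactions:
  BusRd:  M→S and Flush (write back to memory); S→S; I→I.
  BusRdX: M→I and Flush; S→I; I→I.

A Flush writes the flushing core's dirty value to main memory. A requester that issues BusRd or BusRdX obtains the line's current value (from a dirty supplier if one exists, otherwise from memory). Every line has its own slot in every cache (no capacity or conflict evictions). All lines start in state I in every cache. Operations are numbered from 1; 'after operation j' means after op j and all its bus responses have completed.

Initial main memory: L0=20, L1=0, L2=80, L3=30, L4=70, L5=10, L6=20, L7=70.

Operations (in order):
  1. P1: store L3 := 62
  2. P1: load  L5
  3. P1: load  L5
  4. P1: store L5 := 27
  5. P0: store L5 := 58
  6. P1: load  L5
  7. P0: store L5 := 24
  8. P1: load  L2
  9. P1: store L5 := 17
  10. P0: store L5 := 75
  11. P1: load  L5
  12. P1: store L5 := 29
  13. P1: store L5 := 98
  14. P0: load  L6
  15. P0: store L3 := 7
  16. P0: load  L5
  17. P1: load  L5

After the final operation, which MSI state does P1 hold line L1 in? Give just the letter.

state = I

  op1 P1: store L3 := 62 → I/M on L3; bus BusRdX; mem=30
  op2 P1: load  L5 → I/S on L5; bus BusRd; mem=10
  op3 P1: load  L5 → I/S on L5; bus (none); mem=10
  op4 P1: store L5 := 27 → I/M on L5; bus BusRdX; mem=10
  op5 P0: store L5 := 58 → M/I on L5; bus BusRdX Flush; mem=27
  op6 P1: load  L5 → S/S on L5; bus BusRd Flush; mem=58
  op7 P0: store L5 := 24 → M/I on L5; bus BusRdX; mem=58
  op8 P1: load  L2 → I/S on L2; bus BusRd; mem=80
  op9 P1: store L5 := 17 → I/M on L5; bus BusRdX Flush; mem=24
  op10 P0: store L5 := 75 → M/I on L5; bus BusRdX Flush; mem=17
  op11 P1: load  L5 → S/S on L5; bus BusRd Flush; mem=75
  op12 P1: store L5 := 29 → I/M on L5; bus BusRdX; mem=75
  op13 P1: store L5 := 98 → I/M on L5; bus (none); mem=75
  op14 P0: load  L6 → S/I on L6; bus BusRd; mem=20
  op15 P0: store L3 := 7 → M/I on L3; bus BusRdX Flush; mem=62
  op16 P0: load  L5 → S/S on L5; bus BusRd Flush; mem=98
  op17 P1: load  L5 → S/S on L5; bus (none); mem=98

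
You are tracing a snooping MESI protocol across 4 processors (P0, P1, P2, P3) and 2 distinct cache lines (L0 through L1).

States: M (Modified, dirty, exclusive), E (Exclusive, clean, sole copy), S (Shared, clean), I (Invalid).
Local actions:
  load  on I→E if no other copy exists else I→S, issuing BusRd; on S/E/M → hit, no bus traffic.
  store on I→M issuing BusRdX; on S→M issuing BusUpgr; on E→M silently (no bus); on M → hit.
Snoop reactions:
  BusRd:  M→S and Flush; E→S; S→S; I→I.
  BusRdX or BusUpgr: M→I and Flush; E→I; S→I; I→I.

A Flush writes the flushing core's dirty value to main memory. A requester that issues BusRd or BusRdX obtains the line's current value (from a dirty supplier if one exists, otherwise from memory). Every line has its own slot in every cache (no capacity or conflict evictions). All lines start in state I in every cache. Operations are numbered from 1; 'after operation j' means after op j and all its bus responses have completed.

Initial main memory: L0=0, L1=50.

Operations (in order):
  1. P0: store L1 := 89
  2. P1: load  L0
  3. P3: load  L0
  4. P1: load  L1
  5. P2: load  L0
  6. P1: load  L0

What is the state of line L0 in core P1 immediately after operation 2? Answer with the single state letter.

  op1 P0: store L1 := 89 → M/I/I/I on L1; bus BusRdX; mem=50
  op2 P1: load  L0 → I/E/I/I on L0; bus BusRd; mem=0
  op3 P3: load  L0 → I/S/I/S on L0; bus BusRd; mem=0
  op4 P1: load  L1 → S/S/I/I on L1; bus BusRd Flush; mem=89
  op5 P2: load  L0 → I/S/S/S on L0; bus BusRd; mem=0
  op6 P1: load  L0 → I/S/S/S on L0; bus (none); mem=0

state = E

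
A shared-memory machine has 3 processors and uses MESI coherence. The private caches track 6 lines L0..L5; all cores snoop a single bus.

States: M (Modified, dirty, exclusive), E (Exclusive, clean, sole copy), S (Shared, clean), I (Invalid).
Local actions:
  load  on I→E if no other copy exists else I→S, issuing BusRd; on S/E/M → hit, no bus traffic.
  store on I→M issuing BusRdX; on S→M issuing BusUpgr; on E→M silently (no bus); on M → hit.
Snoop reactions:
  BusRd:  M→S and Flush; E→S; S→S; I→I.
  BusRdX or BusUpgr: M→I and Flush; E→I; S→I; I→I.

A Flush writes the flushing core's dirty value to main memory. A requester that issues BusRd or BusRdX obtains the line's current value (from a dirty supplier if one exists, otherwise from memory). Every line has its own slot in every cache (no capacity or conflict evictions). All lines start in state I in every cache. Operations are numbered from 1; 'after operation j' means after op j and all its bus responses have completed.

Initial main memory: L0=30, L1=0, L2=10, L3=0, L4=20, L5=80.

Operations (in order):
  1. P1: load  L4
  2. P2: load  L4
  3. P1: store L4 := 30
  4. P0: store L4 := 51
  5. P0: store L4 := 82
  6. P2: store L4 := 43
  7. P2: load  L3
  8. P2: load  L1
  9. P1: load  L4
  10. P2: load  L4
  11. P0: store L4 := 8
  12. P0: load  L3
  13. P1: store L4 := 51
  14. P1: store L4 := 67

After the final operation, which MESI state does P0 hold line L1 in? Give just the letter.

1. P1: load  L4  bus=[BusRd]  L4: P0=I P1=E P2=I  mem[L4]=20
2. P2: load  L4  bus=[BusRd]  L4: P0=I P1=S P2=S  mem[L4]=20
3. P1: store L4 := 30  bus=[BusUpgr]  L4: P0=I P1=M P2=I  mem[L4]=20
4. P0: store L4 := 51  bus=[BusRdX,Flush]  L4: P0=M P1=I P2=I  mem[L4]=30
5. P0: store L4 := 82  bus=[-]  L4: P0=M P1=I P2=I  mem[L4]=30
6. P2: store L4 := 43  bus=[BusRdX,Flush]  L4: P0=I P1=I P2=M  mem[L4]=82
7. P2: load  L3  bus=[BusRd]  L3: P0=I P1=I P2=E  mem[L3]=0
8. P2: load  L1  bus=[BusRd]  L1: P0=I P1=I P2=E  mem[L1]=0
9. P1: load  L4  bus=[BusRd,Flush]  L4: P0=I P1=S P2=S  mem[L4]=43
10. P2: load  L4  bus=[-]  L4: P0=I P1=S P2=S  mem[L4]=43
11. P0: store L4 := 8  bus=[BusRdX]  L4: P0=M P1=I P2=I  mem[L4]=43
12. P0: load  L3  bus=[BusRd]  L3: P0=S P1=I P2=S  mem[L3]=0
13. P1: store L4 := 51  bus=[BusRdX,Flush]  L4: P0=I P1=M P2=I  mem[L4]=8
14. P1: store L4 := 67  bus=[-]  L4: P0=I P1=M P2=I  mem[L4]=8

state = I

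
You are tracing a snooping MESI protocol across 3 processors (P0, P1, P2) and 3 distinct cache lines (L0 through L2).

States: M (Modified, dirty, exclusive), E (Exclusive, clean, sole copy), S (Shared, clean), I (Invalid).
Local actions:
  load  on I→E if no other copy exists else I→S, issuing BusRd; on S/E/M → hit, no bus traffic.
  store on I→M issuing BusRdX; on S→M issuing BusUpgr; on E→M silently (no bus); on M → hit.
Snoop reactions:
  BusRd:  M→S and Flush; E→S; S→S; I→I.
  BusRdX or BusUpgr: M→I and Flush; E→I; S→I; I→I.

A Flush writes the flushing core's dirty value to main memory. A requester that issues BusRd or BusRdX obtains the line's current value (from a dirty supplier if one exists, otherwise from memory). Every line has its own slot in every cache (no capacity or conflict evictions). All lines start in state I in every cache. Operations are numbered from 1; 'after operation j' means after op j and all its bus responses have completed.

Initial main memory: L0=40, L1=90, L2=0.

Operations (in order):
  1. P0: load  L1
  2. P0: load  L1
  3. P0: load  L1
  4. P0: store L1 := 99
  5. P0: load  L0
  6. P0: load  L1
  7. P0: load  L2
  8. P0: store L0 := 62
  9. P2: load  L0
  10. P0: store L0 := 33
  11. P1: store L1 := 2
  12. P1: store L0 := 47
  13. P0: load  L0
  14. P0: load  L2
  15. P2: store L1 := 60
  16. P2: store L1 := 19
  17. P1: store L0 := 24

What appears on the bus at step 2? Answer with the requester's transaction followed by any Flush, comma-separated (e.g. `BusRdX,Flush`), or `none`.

bus = none

1. P0: load  L1  bus=[BusRd]  L1: P0=E P1=I P2=I  mem[L1]=90
2. P0: load  L1  bus=[-]  L1: P0=E P1=I P2=I  mem[L1]=90
3. P0: load  L1  bus=[-]  L1: P0=E P1=I P2=I  mem[L1]=90
4. P0: store L1 := 99  bus=[-]  L1: P0=M P1=I P2=I  mem[L1]=90
5. P0: load  L0  bus=[BusRd]  L0: P0=E P1=I P2=I  mem[L0]=40
6. P0: load  L1  bus=[-]  L1: P0=M P1=I P2=I  mem[L1]=90
7. P0: load  L2  bus=[BusRd]  L2: P0=E P1=I P2=I  mem[L2]=0
8. P0: store L0 := 62  bus=[-]  L0: P0=M P1=I P2=I  mem[L0]=40
9. P2: load  L0  bus=[BusRd,Flush]  L0: P0=S P1=I P2=S  mem[L0]=62
10. P0: store L0 := 33  bus=[BusUpgr]  L0: P0=M P1=I P2=I  mem[L0]=62
11. P1: store L1 := 2  bus=[BusRdX,Flush]  L1: P0=I P1=M P2=I  mem[L1]=99
12. P1: store L0 := 47  bus=[BusRdX,Flush]  L0: P0=I P1=M P2=I  mem[L0]=33
13. P0: load  L0  bus=[BusRd,Flush]  L0: P0=S P1=S P2=I  mem[L0]=47
14. P0: load  L2  bus=[-]  L2: P0=E P1=I P2=I  mem[L2]=0
15. P2: store L1 := 60  bus=[BusRdX,Flush]  L1: P0=I P1=I P2=M  mem[L1]=2
16. P2: store L1 := 19  bus=[-]  L1: P0=I P1=I P2=M  mem[L1]=2
17. P1: store L0 := 24  bus=[BusUpgr]  L0: P0=I P1=M P2=I  mem[L0]=47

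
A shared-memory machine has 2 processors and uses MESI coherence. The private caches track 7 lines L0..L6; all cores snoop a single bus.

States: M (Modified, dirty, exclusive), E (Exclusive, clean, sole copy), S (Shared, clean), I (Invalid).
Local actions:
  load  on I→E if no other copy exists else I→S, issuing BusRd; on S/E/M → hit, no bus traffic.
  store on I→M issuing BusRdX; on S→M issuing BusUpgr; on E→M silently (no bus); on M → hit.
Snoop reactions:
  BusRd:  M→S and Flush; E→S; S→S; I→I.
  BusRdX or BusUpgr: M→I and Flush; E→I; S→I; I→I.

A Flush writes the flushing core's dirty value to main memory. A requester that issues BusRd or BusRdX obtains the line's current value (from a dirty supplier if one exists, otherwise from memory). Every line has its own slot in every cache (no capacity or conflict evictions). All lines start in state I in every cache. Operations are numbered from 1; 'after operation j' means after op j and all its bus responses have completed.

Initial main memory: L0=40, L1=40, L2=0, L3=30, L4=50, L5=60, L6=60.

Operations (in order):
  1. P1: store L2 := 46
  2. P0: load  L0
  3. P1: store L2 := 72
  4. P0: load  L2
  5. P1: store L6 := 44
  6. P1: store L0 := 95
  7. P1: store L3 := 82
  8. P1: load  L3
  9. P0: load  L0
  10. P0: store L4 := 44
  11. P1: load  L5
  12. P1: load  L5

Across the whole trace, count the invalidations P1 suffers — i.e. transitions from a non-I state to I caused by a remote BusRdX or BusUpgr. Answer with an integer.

1. P1: store L2 := 46  bus=[BusRdX]  L2: P0=I P1=M  mem[L2]=0
2. P0: load  L0  bus=[BusRd]  L0: P0=E P1=I  mem[L0]=40
3. P1: store L2 := 72  bus=[-]  L2: P0=I P1=M  mem[L2]=0
4. P0: load  L2  bus=[BusRd,Flush]  L2: P0=S P1=S  mem[L2]=72
5. P1: store L6 := 44  bus=[BusRdX]  L6: P0=I P1=M  mem[L6]=60
6. P1: store L0 := 95  bus=[BusRdX]  L0: P0=I P1=M  mem[L0]=40
7. P1: store L3 := 82  bus=[BusRdX]  L3: P0=I P1=M  mem[L3]=30
8. P1: load  L3  bus=[-]  L3: P0=I P1=M  mem[L3]=30
9. P0: load  L0  bus=[BusRd,Flush]  L0: P0=S P1=S  mem[L0]=95
10. P0: store L4 := 44  bus=[BusRdX]  L4: P0=M P1=I  mem[L4]=50
11. P1: load  L5  bus=[BusRd]  L5: P0=I P1=E  mem[L5]=60
12. P1: load  L5  bus=[-]  L5: P0=I P1=E  mem[L5]=60

invalidations = 0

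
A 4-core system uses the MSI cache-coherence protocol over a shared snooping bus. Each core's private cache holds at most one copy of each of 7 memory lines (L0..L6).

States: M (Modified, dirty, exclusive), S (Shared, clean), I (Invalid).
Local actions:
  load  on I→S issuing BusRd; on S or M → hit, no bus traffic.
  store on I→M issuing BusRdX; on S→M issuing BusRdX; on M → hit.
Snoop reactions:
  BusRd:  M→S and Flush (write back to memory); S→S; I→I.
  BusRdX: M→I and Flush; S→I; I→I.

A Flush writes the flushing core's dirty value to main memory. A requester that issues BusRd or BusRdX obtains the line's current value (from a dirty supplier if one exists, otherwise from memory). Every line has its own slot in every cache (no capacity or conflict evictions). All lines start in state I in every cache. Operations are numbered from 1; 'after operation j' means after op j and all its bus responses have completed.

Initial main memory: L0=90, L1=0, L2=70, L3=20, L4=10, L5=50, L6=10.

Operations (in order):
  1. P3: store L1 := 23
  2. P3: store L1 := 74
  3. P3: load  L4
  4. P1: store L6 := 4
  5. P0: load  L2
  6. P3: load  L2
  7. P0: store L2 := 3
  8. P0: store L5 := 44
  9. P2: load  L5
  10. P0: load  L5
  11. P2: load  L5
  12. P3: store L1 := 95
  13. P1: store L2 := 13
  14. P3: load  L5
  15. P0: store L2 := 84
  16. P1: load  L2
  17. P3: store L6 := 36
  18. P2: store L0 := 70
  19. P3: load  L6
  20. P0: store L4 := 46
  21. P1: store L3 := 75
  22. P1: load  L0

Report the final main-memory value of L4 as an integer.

memory[L4] = 10

[1] P3: store L1 := 23 | P0:I, P1:I, P2:I, P3:M(23) | bus: BusRdX
[2] P3: store L1 := 74 | P0:I, P1:I, P2:I, P3:M(74) | bus: none
[3] P3: load  L4 | P0:I, P1:I, P2:I, P3:S(10) | bus: BusRd
[4] P1: store L6 := 4 | P0:I, P1:M(4), P2:I, P3:I | bus: BusRdX
[5] P0: load  L2 | P0:S(70), P1:I, P2:I, P3:I | bus: BusRd
[6] P3: load  L2 | P0:S(70), P1:I, P2:I, P3:S(70) | bus: BusRd
[7] P0: store L2 := 3 | P0:M(3), P1:I, P2:I, P3:I | bus: BusRdX
[8] P0: store L5 := 44 | P0:M(44), P1:I, P2:I, P3:I | bus: BusRdX
[9] P2: load  L5 | P0:S(44), P1:I, P2:S(44), P3:I | bus: BusRd,Flush
[10] P0: load  L5 | P0:S(44), P1:I, P2:S(44), P3:I | bus: none
[11] P2: load  L5 | P0:S(44), P1:I, P2:S(44), P3:I | bus: none
[12] P3: store L1 := 95 | P0:I, P1:I, P2:I, P3:M(95) | bus: none
[13] P1: store L2 := 13 | P0:I, P1:M(13), P2:I, P3:I | bus: BusRdX,Flush
[14] P3: load  L5 | P0:S(44), P1:I, P2:S(44), P3:S(44) | bus: BusRd
[15] P0: store L2 := 84 | P0:M(84), P1:I, P2:I, P3:I | bus: BusRdX,Flush
[16] P1: load  L2 | P0:S(84), P1:S(84), P2:I, P3:I | bus: BusRd,Flush
[17] P3: store L6 := 36 | P0:I, P1:I, P2:I, P3:M(36) | bus: BusRdX,Flush
[18] P2: store L0 := 70 | P0:I, P1:I, P2:M(70), P3:I | bus: BusRdX
[19] P3: load  L6 | P0:I, P1:I, P2:I, P3:M(36) | bus: none
[20] P0: store L4 := 46 | P0:M(46), P1:I, P2:I, P3:I | bus: BusRdX
[21] P1: store L3 := 75 | P0:I, P1:M(75), P2:I, P3:I | bus: BusRdX
[22] P1: load  L0 | P0:I, P1:S(70), P2:S(70), P3:I | bus: BusRd,Flush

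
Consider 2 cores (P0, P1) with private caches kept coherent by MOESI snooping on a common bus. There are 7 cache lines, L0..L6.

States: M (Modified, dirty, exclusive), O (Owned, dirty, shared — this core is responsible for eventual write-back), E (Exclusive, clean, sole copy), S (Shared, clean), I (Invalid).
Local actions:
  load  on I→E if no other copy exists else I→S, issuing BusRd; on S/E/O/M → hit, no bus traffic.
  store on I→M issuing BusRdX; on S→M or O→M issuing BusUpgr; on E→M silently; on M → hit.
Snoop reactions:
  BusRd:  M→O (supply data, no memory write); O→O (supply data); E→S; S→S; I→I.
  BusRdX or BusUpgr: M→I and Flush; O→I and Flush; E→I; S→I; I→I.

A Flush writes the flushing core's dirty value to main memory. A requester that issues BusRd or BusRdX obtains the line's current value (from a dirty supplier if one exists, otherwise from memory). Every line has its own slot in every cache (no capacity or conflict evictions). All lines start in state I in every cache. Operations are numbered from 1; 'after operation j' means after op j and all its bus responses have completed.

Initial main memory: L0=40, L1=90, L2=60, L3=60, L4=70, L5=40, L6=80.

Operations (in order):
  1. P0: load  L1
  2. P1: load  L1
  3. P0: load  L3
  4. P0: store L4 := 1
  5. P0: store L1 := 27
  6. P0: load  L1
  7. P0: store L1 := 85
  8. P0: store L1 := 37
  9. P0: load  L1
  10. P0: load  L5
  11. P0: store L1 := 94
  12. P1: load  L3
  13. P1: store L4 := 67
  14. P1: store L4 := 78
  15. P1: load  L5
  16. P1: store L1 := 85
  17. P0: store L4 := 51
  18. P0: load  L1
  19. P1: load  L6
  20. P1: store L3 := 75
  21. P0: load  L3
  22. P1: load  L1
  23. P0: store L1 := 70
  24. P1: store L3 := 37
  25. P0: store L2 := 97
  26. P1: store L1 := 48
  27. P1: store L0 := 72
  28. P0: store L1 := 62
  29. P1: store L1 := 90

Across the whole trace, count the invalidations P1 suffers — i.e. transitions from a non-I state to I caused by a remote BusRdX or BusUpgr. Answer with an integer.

invalidations = 4

[1] P0: load  L1 | P0:E(90), P1:I | bus: BusRd
[2] P1: load  L1 | P0:S(90), P1:S(90) | bus: BusRd
[3] P0: load  L3 | P0:E(60), P1:I | bus: BusRd
[4] P0: store L4 := 1 | P0:M(1), P1:I | bus: BusRdX
[5] P0: store L1 := 27 | P0:M(27), P1:I | bus: BusUpgr
[6] P0: load  L1 | P0:M(27), P1:I | bus: none
[7] P0: store L1 := 85 | P0:M(85), P1:I | bus: none
[8] P0: store L1 := 37 | P0:M(37), P1:I | bus: none
[9] P0: load  L1 | P0:M(37), P1:I | bus: none
[10] P0: load  L5 | P0:E(40), P1:I | bus: BusRd
[11] P0: store L1 := 94 | P0:M(94), P1:I | bus: none
[12] P1: load  L3 | P0:S(60), P1:S(60) | bus: BusRd
[13] P1: store L4 := 67 | P0:I, P1:M(67) | bus: BusRdX,Flush
[14] P1: store L4 := 78 | P0:I, P1:M(78) | bus: none
[15] P1: load  L5 | P0:S(40), P1:S(40) | bus: BusRd
[16] P1: store L1 := 85 | P0:I, P1:M(85) | bus: BusRdX,Flush
[17] P0: store L4 := 51 | P0:M(51), P1:I | bus: BusRdX,Flush
[18] P0: load  L1 | P0:S(85), P1:O(85) | bus: BusRd
[19] P1: load  L6 | P0:I, P1:E(80) | bus: BusRd
[20] P1: store L3 := 75 | P0:I, P1:M(75) | bus: BusUpgr
[21] P0: load  L3 | P0:S(75), P1:O(75) | bus: BusRd
[22] P1: load  L1 | P0:S(85), P1:O(85) | bus: none
[23] P0: store L1 := 70 | P0:M(70), P1:I | bus: BusUpgr,Flush
[24] P1: store L3 := 37 | P0:I, P1:M(37) | bus: BusUpgr
[25] P0: store L2 := 97 | P0:M(97), P1:I | bus: BusRdX
[26] P1: store L1 := 48 | P0:I, P1:M(48) | bus: BusRdX,Flush
[27] P1: store L0 := 72 | P0:I, P1:M(72) | bus: BusRdX
[28] P0: store L1 := 62 | P0:M(62), P1:I | bus: BusRdX,Flush
[29] P1: store L1 := 90 | P0:I, P1:M(90) | bus: BusRdX,Flush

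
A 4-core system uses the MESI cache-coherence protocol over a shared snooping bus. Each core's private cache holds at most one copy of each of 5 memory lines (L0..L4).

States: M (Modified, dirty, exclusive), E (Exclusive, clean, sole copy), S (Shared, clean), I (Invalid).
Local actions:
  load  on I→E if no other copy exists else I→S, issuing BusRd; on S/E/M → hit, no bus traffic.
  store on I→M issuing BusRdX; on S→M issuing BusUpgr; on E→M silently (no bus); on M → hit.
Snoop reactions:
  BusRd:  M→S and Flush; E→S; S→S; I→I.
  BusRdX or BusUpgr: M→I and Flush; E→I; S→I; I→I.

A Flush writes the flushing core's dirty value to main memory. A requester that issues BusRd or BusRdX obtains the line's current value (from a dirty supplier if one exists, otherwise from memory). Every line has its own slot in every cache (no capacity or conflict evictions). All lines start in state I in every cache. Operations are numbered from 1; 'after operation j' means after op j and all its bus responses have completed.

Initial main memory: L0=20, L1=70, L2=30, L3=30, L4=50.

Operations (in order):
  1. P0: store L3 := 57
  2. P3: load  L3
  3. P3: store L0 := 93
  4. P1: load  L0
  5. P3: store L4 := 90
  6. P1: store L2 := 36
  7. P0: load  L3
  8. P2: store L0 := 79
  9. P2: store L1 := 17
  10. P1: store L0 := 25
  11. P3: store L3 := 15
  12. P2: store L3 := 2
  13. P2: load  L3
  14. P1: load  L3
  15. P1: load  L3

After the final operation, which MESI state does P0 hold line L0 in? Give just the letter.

1. P0: store L3 := 57  bus=[BusRdX]  L3: P0=M P1=I P2=I P3=I  mem[L3]=30
2. P3: load  L3  bus=[BusRd,Flush]  L3: P0=S P1=I P2=I P3=S  mem[L3]=57
3. P3: store L0 := 93  bus=[BusRdX]  L0: P0=I P1=I P2=I P3=M  mem[L0]=20
4. P1: load  L0  bus=[BusRd,Flush]  L0: P0=I P1=S P2=I P3=S  mem[L0]=93
5. P3: store L4 := 90  bus=[BusRdX]  L4: P0=I P1=I P2=I P3=M  mem[L4]=50
6. P1: store L2 := 36  bus=[BusRdX]  L2: P0=I P1=M P2=I P3=I  mem[L2]=30
7. P0: load  L3  bus=[-]  L3: P0=S P1=I P2=I P3=S  mem[L3]=57
8. P2: store L0 := 79  bus=[BusRdX]  L0: P0=I P1=I P2=M P3=I  mem[L0]=93
9. P2: store L1 := 17  bus=[BusRdX]  L1: P0=I P1=I P2=M P3=I  mem[L1]=70
10. P1: store L0 := 25  bus=[BusRdX,Flush]  L0: P0=I P1=M P2=I P3=I  mem[L0]=79
11. P3: store L3 := 15  bus=[BusUpgr]  L3: P0=I P1=I P2=I P3=M  mem[L3]=57
12. P2: store L3 := 2  bus=[BusRdX,Flush]  L3: P0=I P1=I P2=M P3=I  mem[L3]=15
13. P2: load  L3  bus=[-]  L3: P0=I P1=I P2=M P3=I  mem[L3]=15
14. P1: load  L3  bus=[BusRd,Flush]  L3: P0=I P1=S P2=S P3=I  mem[L3]=2
15. P1: load  L3  bus=[-]  L3: P0=I P1=S P2=S P3=I  mem[L3]=2

state = I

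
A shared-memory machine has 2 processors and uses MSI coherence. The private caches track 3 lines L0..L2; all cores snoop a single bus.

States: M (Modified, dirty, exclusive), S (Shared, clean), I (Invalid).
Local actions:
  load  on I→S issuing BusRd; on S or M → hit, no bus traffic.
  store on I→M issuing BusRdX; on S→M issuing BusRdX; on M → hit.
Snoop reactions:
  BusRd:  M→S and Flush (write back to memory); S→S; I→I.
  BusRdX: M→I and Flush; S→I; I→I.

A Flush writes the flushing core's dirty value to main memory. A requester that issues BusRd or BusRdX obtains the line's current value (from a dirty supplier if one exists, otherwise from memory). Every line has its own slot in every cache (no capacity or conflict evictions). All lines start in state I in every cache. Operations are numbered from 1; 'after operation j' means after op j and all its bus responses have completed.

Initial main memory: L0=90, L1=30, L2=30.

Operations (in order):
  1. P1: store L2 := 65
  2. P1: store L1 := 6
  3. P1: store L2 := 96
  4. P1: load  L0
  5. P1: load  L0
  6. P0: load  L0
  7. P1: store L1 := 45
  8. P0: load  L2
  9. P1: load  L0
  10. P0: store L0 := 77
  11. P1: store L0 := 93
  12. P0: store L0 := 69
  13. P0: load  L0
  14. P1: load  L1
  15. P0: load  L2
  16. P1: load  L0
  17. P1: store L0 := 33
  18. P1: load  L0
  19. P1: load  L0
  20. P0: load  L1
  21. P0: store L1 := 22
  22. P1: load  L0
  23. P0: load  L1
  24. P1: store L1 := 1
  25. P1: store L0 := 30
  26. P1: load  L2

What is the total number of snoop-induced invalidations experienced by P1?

invalidations = 3

[1] P1: store L2 := 65 | P0:I, P1:M(65) | bus: BusRdX
[2] P1: store L1 := 6 | P0:I, P1:M(6) | bus: BusRdX
[3] P1: store L2 := 96 | P0:I, P1:M(96) | bus: none
[4] P1: load  L0 | P0:I, P1:S(90) | bus: BusRd
[5] P1: load  L0 | P0:I, P1:S(90) | bus: none
[6] P0: load  L0 | P0:S(90), P1:S(90) | bus: BusRd
[7] P1: store L1 := 45 | P0:I, P1:M(45) | bus: none
[8] P0: load  L2 | P0:S(96), P1:S(96) | bus: BusRd,Flush
[9] P1: load  L0 | P0:S(90), P1:S(90) | bus: none
[10] P0: store L0 := 77 | P0:M(77), P1:I | bus: BusRdX
[11] P1: store L0 := 93 | P0:I, P1:M(93) | bus: BusRdX,Flush
[12] P0: store L0 := 69 | P0:M(69), P1:I | bus: BusRdX,Flush
[13] P0: load  L0 | P0:M(69), P1:I | bus: none
[14] P1: load  L1 | P0:I, P1:M(45) | bus: none
[15] P0: load  L2 | P0:S(96), P1:S(96) | bus: none
[16] P1: load  L0 | P0:S(69), P1:S(69) | bus: BusRd,Flush
[17] P1: store L0 := 33 | P0:I, P1:M(33) | bus: BusRdX
[18] P1: load  L0 | P0:I, P1:M(33) | bus: none
[19] P1: load  L0 | P0:I, P1:M(33) | bus: none
[20] P0: load  L1 | P0:S(45), P1:S(45) | bus: BusRd,Flush
[21] P0: store L1 := 22 | P0:M(22), P1:I | bus: BusRdX
[22] P1: load  L0 | P0:I, P1:M(33) | bus: none
[23] P0: load  L1 | P0:M(22), P1:I | bus: none
[24] P1: store L1 := 1 | P0:I, P1:M(1) | bus: BusRdX,Flush
[25] P1: store L0 := 30 | P0:I, P1:M(30) | bus: none
[26] P1: load  L2 | P0:S(96), P1:S(96) | bus: none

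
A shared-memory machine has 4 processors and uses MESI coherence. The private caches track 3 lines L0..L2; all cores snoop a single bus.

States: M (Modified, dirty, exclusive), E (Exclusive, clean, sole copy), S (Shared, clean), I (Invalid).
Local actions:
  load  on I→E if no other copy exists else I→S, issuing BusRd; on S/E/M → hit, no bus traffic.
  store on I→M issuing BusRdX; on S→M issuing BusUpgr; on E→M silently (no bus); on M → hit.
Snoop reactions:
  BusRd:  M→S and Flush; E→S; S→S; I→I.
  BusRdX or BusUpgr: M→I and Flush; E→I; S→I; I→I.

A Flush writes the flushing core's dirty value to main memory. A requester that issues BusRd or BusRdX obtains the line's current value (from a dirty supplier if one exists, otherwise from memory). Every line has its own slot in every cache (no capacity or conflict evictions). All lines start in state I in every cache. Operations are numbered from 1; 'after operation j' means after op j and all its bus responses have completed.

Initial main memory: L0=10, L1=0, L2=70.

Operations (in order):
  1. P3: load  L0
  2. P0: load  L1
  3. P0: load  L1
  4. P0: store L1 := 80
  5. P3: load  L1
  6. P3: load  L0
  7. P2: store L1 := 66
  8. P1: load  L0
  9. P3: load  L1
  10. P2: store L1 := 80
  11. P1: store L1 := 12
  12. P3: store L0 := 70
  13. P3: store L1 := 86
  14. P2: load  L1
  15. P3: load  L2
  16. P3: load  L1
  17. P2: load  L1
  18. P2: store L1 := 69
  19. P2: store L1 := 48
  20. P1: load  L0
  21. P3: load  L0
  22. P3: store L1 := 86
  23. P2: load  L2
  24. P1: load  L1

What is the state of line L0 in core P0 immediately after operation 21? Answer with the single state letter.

1. P3: load  L0  bus=[BusRd]  L0: P0=I P1=I P2=I P3=E  mem[L0]=10
2. P0: load  L1  bus=[BusRd]  L1: P0=E P1=I P2=I P3=I  mem[L1]=0
3. P0: load  L1  bus=[-]  L1: P0=E P1=I P2=I P3=I  mem[L1]=0
4. P0: store L1 := 80  bus=[-]  L1: P0=M P1=I P2=I P3=I  mem[L1]=0
5. P3: load  L1  bus=[BusRd,Flush]  L1: P0=S P1=I P2=I P3=S  mem[L1]=80
6. P3: load  L0  bus=[-]  L0: P0=I P1=I P2=I P3=E  mem[L0]=10
7. P2: store L1 := 66  bus=[BusRdX]  L1: P0=I P1=I P2=M P3=I  mem[L1]=80
8. P1: load  L0  bus=[BusRd]  L0: P0=I P1=S P2=I P3=S  mem[L0]=10
9. P3: load  L1  bus=[BusRd,Flush]  L1: P0=I P1=I P2=S P3=S  mem[L1]=66
10. P2: store L1 := 80  bus=[BusUpgr]  L1: P0=I P1=I P2=M P3=I  mem[L1]=66
11. P1: store L1 := 12  bus=[BusRdX,Flush]  L1: P0=I P1=M P2=I P3=I  mem[L1]=80
12. P3: store L0 := 70  bus=[BusUpgr]  L0: P0=I P1=I P2=I P3=M  mem[L0]=10
13. P3: store L1 := 86  bus=[BusRdX,Flush]  L1: P0=I P1=I P2=I P3=M  mem[L1]=12
14. P2: load  L1  bus=[BusRd,Flush]  L1: P0=I P1=I P2=S P3=S  mem[L1]=86
15. P3: load  L2  bus=[BusRd]  L2: P0=I P1=I P2=I P3=E  mem[L2]=70
16. P3: load  L1  bus=[-]  L1: P0=I P1=I P2=S P3=S  mem[L1]=86
17. P2: load  L1  bus=[-]  L1: P0=I P1=I P2=S P3=S  mem[L1]=86
18. P2: store L1 := 69  bus=[BusUpgr]  L1: P0=I P1=I P2=M P3=I  mem[L1]=86
19. P2: store L1 := 48  bus=[-]  L1: P0=I P1=I P2=M P3=I  mem[L1]=86
20. P1: load  L0  bus=[BusRd,Flush]  L0: P0=I P1=S P2=I P3=S  mem[L0]=70
21. P3: load  L0  bus=[-]  L0: P0=I P1=S P2=I P3=S  mem[L0]=70
22. P3: store L1 := 86  bus=[BusRdX,Flush]  L1: P0=I P1=I P2=I P3=M  mem[L1]=48
23. P2: load  L2  bus=[BusRd]  L2: P0=I P1=I P2=S P3=S  mem[L2]=70
24. P1: load  L1  bus=[BusRd,Flush]  L1: P0=I P1=S P2=I P3=S  mem[L1]=86

state = I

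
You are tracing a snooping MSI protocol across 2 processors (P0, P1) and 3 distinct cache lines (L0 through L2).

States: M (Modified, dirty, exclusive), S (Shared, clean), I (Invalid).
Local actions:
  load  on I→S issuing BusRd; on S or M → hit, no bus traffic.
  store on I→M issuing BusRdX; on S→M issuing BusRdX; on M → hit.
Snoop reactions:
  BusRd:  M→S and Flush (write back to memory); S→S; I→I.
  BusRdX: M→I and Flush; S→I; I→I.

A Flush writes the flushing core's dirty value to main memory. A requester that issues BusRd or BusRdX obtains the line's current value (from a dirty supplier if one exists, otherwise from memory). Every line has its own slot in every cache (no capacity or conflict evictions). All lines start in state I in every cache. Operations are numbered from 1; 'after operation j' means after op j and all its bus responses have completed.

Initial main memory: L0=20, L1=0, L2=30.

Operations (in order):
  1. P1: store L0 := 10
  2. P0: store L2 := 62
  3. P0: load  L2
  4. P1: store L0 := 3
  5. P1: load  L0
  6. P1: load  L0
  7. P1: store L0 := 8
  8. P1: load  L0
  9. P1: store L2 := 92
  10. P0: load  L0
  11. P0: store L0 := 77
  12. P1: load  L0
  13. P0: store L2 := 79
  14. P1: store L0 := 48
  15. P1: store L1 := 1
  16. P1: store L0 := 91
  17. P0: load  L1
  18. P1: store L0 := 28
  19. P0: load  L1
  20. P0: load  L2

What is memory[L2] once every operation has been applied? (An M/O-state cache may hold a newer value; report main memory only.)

memory[L2] = 92

step 1: P1: store L0 := 10  ⟶  IM  (L0)  txn=BusRdX  M[L0]=20
step 2: P0: store L2 := 62  ⟶  MI  (L2)  txn=BusRdX  M[L2]=30
step 3: P0: load  L2  ⟶  MI  (L2)  txn=∅  M[L2]=30
step 4: P1: store L0 := 3  ⟶  IM  (L0)  txn=∅  M[L0]=20
step 5: P1: load  L0  ⟶  IM  (L0)  txn=∅  M[L0]=20
step 6: P1: load  L0  ⟶  IM  (L0)  txn=∅  M[L0]=20
step 7: P1: store L0 := 8  ⟶  IM  (L0)  txn=∅  M[L0]=20
step 8: P1: load  L0  ⟶  IM  (L0)  txn=∅  M[L0]=20
step 9: P1: store L2 := 92  ⟶  IM  (L2)  txn=BusRdX+Flush  M[L2]=62
step 10: P0: load  L0  ⟶  SS  (L0)  txn=BusRd+Flush  M[L0]=8
step 11: P0: store L0 := 77  ⟶  MI  (L0)  txn=BusRdX  M[L0]=8
step 12: P1: load  L0  ⟶  SS  (L0)  txn=BusRd+Flush  M[L0]=77
step 13: P0: store L2 := 79  ⟶  MI  (L2)  txn=BusRdX+Flush  M[L2]=92
step 14: P1: store L0 := 48  ⟶  IM  (L0)  txn=BusRdX  M[L0]=77
step 15: P1: store L1 := 1  ⟶  IM  (L1)  txn=BusRdX  M[L1]=0
step 16: P1: store L0 := 91  ⟶  IM  (L0)  txn=∅  M[L0]=77
step 17: P0: load  L1  ⟶  SS  (L1)  txn=BusRd+Flush  M[L1]=1
step 18: P1: store L0 := 28  ⟶  IM  (L0)  txn=∅  M[L0]=77
step 19: P0: load  L1  ⟶  SS  (L1)  txn=∅  M[L1]=1
step 20: P0: load  L2  ⟶  MI  (L2)  txn=∅  M[L2]=92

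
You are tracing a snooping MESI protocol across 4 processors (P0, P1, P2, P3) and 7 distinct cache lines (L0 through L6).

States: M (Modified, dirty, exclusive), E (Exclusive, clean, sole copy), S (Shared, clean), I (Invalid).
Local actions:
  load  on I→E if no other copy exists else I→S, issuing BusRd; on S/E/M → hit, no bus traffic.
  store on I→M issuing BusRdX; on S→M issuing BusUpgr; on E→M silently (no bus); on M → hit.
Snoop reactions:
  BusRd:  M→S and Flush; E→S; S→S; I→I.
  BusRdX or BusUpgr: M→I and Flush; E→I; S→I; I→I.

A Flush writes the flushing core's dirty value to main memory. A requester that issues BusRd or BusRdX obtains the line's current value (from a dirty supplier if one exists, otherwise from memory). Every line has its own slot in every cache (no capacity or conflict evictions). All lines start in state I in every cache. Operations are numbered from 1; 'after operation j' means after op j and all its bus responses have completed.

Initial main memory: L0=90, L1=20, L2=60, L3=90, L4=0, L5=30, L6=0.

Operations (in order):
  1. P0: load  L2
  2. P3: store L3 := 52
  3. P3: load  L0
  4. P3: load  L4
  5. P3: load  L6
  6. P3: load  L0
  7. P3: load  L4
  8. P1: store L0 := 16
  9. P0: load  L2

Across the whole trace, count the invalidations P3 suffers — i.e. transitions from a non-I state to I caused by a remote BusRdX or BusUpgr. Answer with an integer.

invalidations = 1

step 1: P0: load  L2  ⟶  EIII  (L2)  txn=BusRd  M[L2]=60
step 2: P3: store L3 := 52  ⟶  IIIM  (L3)  txn=BusRdX  M[L3]=90
step 3: P3: load  L0  ⟶  IIIE  (L0)  txn=BusRd  M[L0]=90
step 4: P3: load  L4  ⟶  IIIE  (L4)  txn=BusRd  M[L4]=0
step 5: P3: load  L6  ⟶  IIIE  (L6)  txn=BusRd  M[L6]=0
step 6: P3: load  L0  ⟶  IIIE  (L0)  txn=∅  M[L0]=90
step 7: P3: load  L4  ⟶  IIIE  (L4)  txn=∅  M[L4]=0
step 8: P1: store L0 := 16  ⟶  IMII  (L0)  txn=BusRdX  M[L0]=90
step 9: P0: load  L2  ⟶  EIII  (L2)  txn=∅  M[L2]=60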